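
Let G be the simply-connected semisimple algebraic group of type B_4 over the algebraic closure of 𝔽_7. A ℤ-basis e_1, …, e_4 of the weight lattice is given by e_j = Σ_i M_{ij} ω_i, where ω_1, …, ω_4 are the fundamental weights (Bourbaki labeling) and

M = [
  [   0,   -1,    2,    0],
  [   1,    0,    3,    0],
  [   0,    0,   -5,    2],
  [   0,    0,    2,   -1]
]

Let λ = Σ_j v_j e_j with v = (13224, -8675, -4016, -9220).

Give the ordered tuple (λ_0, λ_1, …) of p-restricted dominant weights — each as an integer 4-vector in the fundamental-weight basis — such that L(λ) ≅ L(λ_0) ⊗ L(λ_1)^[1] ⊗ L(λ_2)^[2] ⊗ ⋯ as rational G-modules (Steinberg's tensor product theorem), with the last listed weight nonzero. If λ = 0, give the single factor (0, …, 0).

Compute c_i = Σ_j M_{ij} v_j with v = (13224, -8675, -4016, -9220):
  c_1 = 0*13224 + -1*-8675 + 2*-4016 + 0*-9220 = 643
  c_2 = 1*13224 + 0*-8675 + 3*-4016 + 0*-9220 = 1176
  c_3 = 0*13224 + 0*-8675 + -5*-4016 + 2*-9220 = 1640
  c_4 = 0*13224 + 0*-8675 + 2*-4016 + -1*-9220 = 1188
p = 7; digits c_i = Σ_j d_{ij}·7^j, 0 ≤ d_{ij} < 7:
  c_1 = 643 = 6·7^0 + 0·7^1 + 6·7^2 + 1·7^3
  c_2 = 1176 = 0·7^0 + 0·7^1 + 3·7^2 + 3·7^3
  c_3 = 1640 = 2·7^0 + 3·7^1 + 5·7^2 + 4·7^3
  c_4 = 1188 = 5·7^0 + 1·7^1 + 3·7^2 + 3·7^3
λ_0 = (6, 0, 2, 5)
λ_1 = (0, 0, 3, 1)
λ_2 = (6, 3, 5, 3)
λ_3 = (1, 3, 4, 3)

((6, 0, 2, 5), (0, 0, 3, 1), (6, 3, 5, 3), (1, 3, 4, 3))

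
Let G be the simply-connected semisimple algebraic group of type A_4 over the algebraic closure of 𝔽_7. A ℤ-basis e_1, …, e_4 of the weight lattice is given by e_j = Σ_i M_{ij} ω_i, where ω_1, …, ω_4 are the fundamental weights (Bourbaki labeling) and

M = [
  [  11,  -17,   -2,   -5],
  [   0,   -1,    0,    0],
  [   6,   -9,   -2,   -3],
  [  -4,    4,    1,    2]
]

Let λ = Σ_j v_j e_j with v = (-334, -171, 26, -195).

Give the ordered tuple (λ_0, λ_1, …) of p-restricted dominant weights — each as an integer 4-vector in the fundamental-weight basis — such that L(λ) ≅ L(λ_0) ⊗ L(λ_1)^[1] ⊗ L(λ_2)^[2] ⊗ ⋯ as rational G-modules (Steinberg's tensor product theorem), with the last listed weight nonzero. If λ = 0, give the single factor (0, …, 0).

ω-coordinates c = M·v, v = (-334, -171, 26, -195):
  c_1 = 11*-334 + -17*-171 + -2*26 + -5*-195 = 156
  c_2 = 0*-334 + -1*-171 + 0*26 + 0*-195 = 171
  c_3 = 6*-334 + -9*-171 + -2*26 + -3*-195 = 68
  c_4 = -4*-334 + 4*-171 + 1*26 + 2*-195 = 288
Expand coordinatewise in base 7:
  c_1 = 156 = 2·7^0 + 1·7^1 + 3·7^2
  c_2 = 171 = 3·7^0 + 3·7^1 + 3·7^2
  c_3 = 68 = 5·7^0 + 2·7^1 + 1·7^2
  c_4 = 288 = 1·7^0 + 6·7^1 + 5·7^2
Factor λ_0 = (2, 3, 5, 1)
Factor λ_1 = (1, 3, 2, 6)
Factor λ_2 = (3, 3, 1, 5)

((2, 3, 5, 1), (1, 3, 2, 6), (3, 3, 1, 5))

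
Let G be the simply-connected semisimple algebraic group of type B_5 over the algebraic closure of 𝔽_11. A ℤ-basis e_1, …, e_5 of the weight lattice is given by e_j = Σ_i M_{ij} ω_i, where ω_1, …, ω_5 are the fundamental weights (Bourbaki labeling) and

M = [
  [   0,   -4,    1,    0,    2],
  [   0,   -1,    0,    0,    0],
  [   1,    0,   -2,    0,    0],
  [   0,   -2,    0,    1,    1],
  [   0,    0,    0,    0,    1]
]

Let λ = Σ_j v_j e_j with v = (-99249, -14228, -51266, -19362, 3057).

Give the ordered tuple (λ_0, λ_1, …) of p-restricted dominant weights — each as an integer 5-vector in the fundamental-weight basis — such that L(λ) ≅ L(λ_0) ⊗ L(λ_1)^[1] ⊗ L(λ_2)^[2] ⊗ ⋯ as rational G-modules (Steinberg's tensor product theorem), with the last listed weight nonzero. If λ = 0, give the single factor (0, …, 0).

((1, 5, 5, 7, 10), (2, 6, 1, 4, 2), (9, 7, 5, 1, 3), (8, 10, 2, 9, 2))

Converting to the ω-basis (c_i = row i of M dotted with v = (-99249, -14228, -51266, -19362, 3057)):
  c_1 = (0)·(-99249) + (-4)·(-14228) + (1)·(-51266) + (0)·(-19362) + 2·3057 = 11760
  c_2 = (0)·(-99249) + (-1)·(-14228) + (0)·(-51266) + (0)·(-19362) + 0·3057 = 14228
  c_3 = (1)·(-99249) + (0)·(-14228) + (-2)·(-51266) + (0)·(-19362) + 0·3057 = 3283
  c_4 = (0)·(-99249) + (-2)·(-14228) + (0)·(-51266) + (1)·(-19362) + 1·3057 = 12151
  c_5 = (0)·(-99249) + (0)·(-14228) + (0)·(-51266) + (0)·(-19362) + 1·3057 = 3057
Expand coordinatewise in base 11:
  c_1 = 11760 = 1·11^0 + 2·11^1 + 9·11^2 + 8·11^3
  c_2 = 14228 = 5·11^0 + 6·11^1 + 7·11^2 + 10·11^3
  c_3 = 3283 = 5·11^0 + 1·11^1 + 5·11^2 + 2·11^3
  c_4 = 12151 = 7·11^0 + 4·11^1 + 1·11^2 + 9·11^3
  c_5 = 3057 = 10·11^0 + 2·11^1 + 3·11^2 + 2·11^3
p-restricted factor λ_0 = (1, 5, 5, 7, 10)
p-restricted factor λ_1 = (2, 6, 1, 4, 2)
p-restricted factor λ_2 = (9, 7, 5, 1, 3)
p-restricted factor λ_3 = (8, 10, 2, 9, 2)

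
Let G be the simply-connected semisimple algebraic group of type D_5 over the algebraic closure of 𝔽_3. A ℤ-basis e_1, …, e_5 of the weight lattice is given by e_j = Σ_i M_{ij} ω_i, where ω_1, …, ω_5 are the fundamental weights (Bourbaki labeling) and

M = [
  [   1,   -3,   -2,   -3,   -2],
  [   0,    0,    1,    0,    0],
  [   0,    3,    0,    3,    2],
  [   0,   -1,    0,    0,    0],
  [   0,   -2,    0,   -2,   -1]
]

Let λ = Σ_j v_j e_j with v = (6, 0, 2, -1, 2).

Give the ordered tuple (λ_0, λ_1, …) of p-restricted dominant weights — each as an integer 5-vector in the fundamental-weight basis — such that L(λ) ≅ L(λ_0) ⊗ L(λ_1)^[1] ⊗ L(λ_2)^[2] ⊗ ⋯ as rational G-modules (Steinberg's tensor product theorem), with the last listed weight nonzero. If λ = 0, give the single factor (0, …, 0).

((1, 2, 1, 0, 0),)

Converting to the ω-basis (c_i = row i of M dotted with v = (6, 0, 2, -1, 2)):
  c_1 = 1*6 + -3*0 + -2*2 + -3*-1 + -2*2 = 1
  c_2 = 0*6 + 0*0 + 1*2 + 0*-1 + 0*2 = 2
  c_3 = 0*6 + 3*0 + 0*2 + 3*-1 + 2*2 = 1
  c_4 = 0*6 + -1*0 + 0*2 + 0*-1 + 0*2 = 0
  c_5 = 0*6 + -2*0 + 0*2 + -2*-1 + -1*2 = 0
Writing each c_i in base p = 3:
  c_1 = 1 = 1·3^0
  c_2 = 2 = 2·3^0
  c_3 = 1 = 1·3^0
  c_4 = 0
  c_5 = 0
Factor λ_0 = (1, 2, 1, 0, 0)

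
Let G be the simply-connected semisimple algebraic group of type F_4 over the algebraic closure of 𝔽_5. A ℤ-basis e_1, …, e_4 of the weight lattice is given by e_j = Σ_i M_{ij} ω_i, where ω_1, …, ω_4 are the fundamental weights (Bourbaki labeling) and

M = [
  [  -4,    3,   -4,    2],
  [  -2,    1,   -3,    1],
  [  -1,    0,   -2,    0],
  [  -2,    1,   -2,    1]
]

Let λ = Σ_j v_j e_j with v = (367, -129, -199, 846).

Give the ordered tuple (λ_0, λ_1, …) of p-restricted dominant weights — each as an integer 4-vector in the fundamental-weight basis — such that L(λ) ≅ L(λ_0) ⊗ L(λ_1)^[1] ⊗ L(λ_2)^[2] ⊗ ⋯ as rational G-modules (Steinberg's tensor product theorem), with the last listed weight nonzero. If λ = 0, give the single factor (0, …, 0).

Compute c_i = Σ_j M_{ij} v_j with v = (367, -129, -199, 846):
  c_1 = (-4)·(367) + (3)·(-129) + (-4)·(-199) + (2)·(846) = 633
  c_2 = (-2)·(367) + (1)·(-129) + (-3)·(-199) + (1)·(846) = 580
  c_3 = (-1)·(367) + (0)·(-129) + (-2)·(-199) + (0)·(846) = 31
  c_4 = (-2)·(367) + (1)·(-129) + (-2)·(-199) + (1)·(846) = 381
Writing each c_i in base p = 5:
  c_1 = 633 = 3·5^0 + 1·5^1 + 0·5^2 + 0·5^3 + 1·5^4
  c_2 = 580 = 0·5^0 + 1·5^1 + 3·5^2 + 4·5^3
  c_3 = 31 = 1·5^0 + 1·5^1 + 1·5^2
  c_4 = 381 = 1·5^0 + 1·5^1 + 0·5^2 + 3·5^3
Factor λ_0 = (3, 0, 1, 1)
Factor λ_1 = (1, 1, 1, 1)
Factor λ_2 = (0, 3, 1, 0)
Factor λ_3 = (0, 4, 0, 3)
Factor λ_4 = (1, 0, 0, 0)

((3, 0, 1, 1), (1, 1, 1, 1), (0, 3, 1, 0), (0, 4, 0, 3), (1, 0, 0, 0))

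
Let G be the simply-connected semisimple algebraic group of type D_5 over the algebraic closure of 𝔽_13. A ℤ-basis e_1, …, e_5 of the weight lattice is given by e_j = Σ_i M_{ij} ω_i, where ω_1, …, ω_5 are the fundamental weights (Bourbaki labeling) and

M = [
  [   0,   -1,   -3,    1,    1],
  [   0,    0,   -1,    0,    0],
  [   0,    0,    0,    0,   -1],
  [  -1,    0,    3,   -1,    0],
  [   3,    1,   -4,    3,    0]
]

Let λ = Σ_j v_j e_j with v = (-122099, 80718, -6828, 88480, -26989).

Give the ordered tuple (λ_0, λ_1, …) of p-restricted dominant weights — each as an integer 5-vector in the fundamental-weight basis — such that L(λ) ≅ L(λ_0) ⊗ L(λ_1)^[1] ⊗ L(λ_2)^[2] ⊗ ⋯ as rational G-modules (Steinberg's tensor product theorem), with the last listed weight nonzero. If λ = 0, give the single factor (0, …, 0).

Compute c_i = Σ_j M_{ij} v_j with v = (-122099, 80718, -6828, 88480, -26989):
  c_1 = (0)·(-122099) + (-1)·(80718) + (-3)·(-6828) + (1)·(88480) + (1)·(-26989) = 1257
  c_2 = (0)·(-122099) + (0)·(80718) + (-1)·(-6828) + (0)·(88480) + (0)·(-26989) = 6828
  c_3 = (0)·(-122099) + (0)·(80718) + (0)·(-6828) + (0)·(88480) + (-1)·(-26989) = 26989
  c_4 = (-1)·(-122099) + (0)·(80718) + (3)·(-6828) + (-1)·(88480) + (0)·(-26989) = 13135
  c_5 = (3)·(-122099) + (1)·(80718) + (-4)·(-6828) + (3)·(88480) + (0)·(-26989) = 7173
p = 13; digits c_i = Σ_j d_{ij}·13^j, 0 ≤ d_{ij} < 13:
  c_1 = 1257 = 9·13^0 + 5·13^1 + 7·13^2
  c_2 = 6828 = 3·13^0 + 5·13^1 + 1·13^2 + 3·13^3
  c_3 = 26989 = 1·13^0 + 9·13^1 + 3·13^2 + 12·13^3
  c_4 = 13135 = 5·13^0 + 9·13^1 + 12·13^2 + 5·13^3
  c_5 = 7173 = 10·13^0 + 5·13^1 + 3·13^2 + 3·13^3
λ_0 = (9, 3, 1, 5, 10)
λ_1 = (5, 5, 9, 9, 5)
λ_2 = (7, 1, 3, 12, 3)
λ_3 = (0, 3, 12, 5, 3)

((9, 3, 1, 5, 10), (5, 5, 9, 9, 5), (7, 1, 3, 12, 3), (0, 3, 12, 5, 3))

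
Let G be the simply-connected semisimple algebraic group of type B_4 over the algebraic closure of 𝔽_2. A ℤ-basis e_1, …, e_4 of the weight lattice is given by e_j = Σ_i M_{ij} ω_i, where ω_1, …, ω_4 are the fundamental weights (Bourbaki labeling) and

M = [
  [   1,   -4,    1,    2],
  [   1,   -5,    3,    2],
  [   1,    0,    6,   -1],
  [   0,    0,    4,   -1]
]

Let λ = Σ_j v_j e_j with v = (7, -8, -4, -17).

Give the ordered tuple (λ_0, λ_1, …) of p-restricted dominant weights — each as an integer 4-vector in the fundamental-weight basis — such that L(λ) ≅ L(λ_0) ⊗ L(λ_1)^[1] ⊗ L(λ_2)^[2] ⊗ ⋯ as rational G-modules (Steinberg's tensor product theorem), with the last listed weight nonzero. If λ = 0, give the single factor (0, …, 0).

Compute c_i = Σ_j M_{ij} v_j with v = (7, -8, -4, -17):
  c_1 = (1)·(7) + (-4)·(-8) + (1)·(-4) + (2)·(-17) = 1
  c_2 = (1)·(7) + (-5)·(-8) + (3)·(-4) + (2)·(-17) = 1
  c_3 = (1)·(7) + (0)·(-8) + (6)·(-4) + (-1)·(-17) = 0
  c_4 = (0)·(7) + (0)·(-8) + (4)·(-4) + (-1)·(-17) = 1
p = 2; digits c_i = Σ_j d_{ij}·2^j, 0 ≤ d_{ij} < 2:
  c_1 = 1 = 1·2^0
  c_2 = 1 = 1·2^0
  c_3 = 0
  c_4 = 1 = 1·2^0
Factor λ_0 = (1, 1, 0, 1)

((1, 1, 0, 1),)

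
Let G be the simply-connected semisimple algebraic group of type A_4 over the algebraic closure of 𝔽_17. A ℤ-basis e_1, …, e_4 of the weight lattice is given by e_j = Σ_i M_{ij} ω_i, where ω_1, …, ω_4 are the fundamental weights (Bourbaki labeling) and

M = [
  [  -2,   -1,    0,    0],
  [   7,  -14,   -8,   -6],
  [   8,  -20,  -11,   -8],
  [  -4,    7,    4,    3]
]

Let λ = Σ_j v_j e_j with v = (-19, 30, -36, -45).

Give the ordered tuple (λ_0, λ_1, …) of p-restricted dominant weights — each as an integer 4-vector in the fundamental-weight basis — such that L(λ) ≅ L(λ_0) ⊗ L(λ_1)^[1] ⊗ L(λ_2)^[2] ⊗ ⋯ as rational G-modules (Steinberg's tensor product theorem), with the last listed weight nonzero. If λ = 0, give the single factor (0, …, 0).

((8, 5, 4, 7),)

ω-coordinates c = M·v, v = (-19, 30, -36, -45):
  c_1 = (-2)·(-19) + (-1)·(30) + (0)·(-36) + (0)·(-45) = 8
  c_2 = (7)·(-19) + (-14)·(30) + (-8)·(-36) + (-6)·(-45) = 5
  c_3 = (8)·(-19) + (-20)·(30) + (-11)·(-36) + (-8)·(-45) = 4
  c_4 = (-4)·(-19) + (7)·(30) + (4)·(-36) + (3)·(-45) = 7
Expand coordinatewise in base 17:
  c_1 = 8 = 8·17^0
  c_2 = 5 = 5·17^0
  c_3 = 4 = 4·17^0
  c_4 = 7 = 7·17^0
Factor λ_0 = (8, 5, 4, 7)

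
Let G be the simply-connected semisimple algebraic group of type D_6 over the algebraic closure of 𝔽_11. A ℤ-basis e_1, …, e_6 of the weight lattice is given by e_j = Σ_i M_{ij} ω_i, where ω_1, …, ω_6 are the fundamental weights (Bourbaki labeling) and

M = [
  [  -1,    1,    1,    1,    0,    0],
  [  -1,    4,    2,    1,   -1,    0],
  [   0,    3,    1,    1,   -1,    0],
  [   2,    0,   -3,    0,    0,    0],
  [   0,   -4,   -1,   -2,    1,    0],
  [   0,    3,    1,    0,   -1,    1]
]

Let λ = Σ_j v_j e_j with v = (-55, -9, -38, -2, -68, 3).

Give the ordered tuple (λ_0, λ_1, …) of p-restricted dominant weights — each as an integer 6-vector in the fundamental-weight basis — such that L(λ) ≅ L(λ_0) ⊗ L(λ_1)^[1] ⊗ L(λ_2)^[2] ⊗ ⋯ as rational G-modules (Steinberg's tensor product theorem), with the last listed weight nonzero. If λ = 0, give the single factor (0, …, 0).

In the fundamental-weight basis, λ has coordinates c = M·v (v = (-55, -9, -38, -2, -68, 3)):
  c_1 = (-1)·(-55) + (1)·(-9) + (1)·(-38) + (1)·(-2) + (0)·(-68) + 0·3 = 6
  c_2 = (-1)·(-55) + (4)·(-9) + (2)·(-38) + (1)·(-2) + (-1)·(-68) + 0·3 = 9
  c_3 = (0)·(-55) + (3)·(-9) + (1)·(-38) + (1)·(-2) + (-1)·(-68) + 0·3 = 1
  c_4 = (2)·(-55) + (0)·(-9) + (-3)·(-38) + (0)·(-2) + (0)·(-68) + 0·3 = 4
  c_5 = (0)·(-55) + (-4)·(-9) + (-1)·(-38) + (-2)·(-2) + (1)·(-68) + 0·3 = 10
  c_6 = (0)·(-55) + (3)·(-9) + (1)·(-38) + (0)·(-2) + (-1)·(-68) + 1·3 = 6
Base-11 expansion of each c_i:
  c_1 = 6 = 6·11^0
  c_2 = 9 = 9·11^0
  c_3 = 1 = 1·11^0
  c_4 = 4 = 4·11^0
  c_5 = 10 = 10·11^0
  c_6 = 6 = 6·11^0
Factor λ_0 = (6, 9, 1, 4, 10, 6)

((6, 9, 1, 4, 10, 6),)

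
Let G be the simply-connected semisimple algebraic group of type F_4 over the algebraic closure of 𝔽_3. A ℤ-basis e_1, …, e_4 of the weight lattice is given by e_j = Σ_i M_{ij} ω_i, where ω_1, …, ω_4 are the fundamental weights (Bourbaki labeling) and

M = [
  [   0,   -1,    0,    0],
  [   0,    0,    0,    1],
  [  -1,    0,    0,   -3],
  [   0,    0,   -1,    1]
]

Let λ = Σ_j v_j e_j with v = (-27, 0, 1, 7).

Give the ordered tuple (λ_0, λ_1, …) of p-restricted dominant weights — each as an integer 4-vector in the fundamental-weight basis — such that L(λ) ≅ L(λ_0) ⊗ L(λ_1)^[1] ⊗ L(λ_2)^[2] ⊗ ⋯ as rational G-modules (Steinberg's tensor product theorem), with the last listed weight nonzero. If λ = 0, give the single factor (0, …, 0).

Compute c_i = Σ_j M_{ij} v_j with v = (-27, 0, 1, 7):
  c_1 = 0*-27 + -1*0 + 0*1 + 0*7 = 0
  c_2 = 0*-27 + 0*0 + 0*1 + 1*7 = 7
  c_3 = -1*-27 + 0*0 + 0*1 + -3*7 = 6
  c_4 = 0*-27 + 0*0 + -1*1 + 1*7 = 6
Base-3 expansion of each c_i:
  c_1 = 0
  c_2 = 7 = 1·3^0 + 2·3^1
  c_3 = 6 = 0·3^0 + 2·3^1
  c_4 = 6 = 0·3^0 + 2·3^1
λ_0 = (0, 1, 0, 0)
λ_1 = (0, 2, 2, 2)

((0, 1, 0, 0), (0, 2, 2, 2))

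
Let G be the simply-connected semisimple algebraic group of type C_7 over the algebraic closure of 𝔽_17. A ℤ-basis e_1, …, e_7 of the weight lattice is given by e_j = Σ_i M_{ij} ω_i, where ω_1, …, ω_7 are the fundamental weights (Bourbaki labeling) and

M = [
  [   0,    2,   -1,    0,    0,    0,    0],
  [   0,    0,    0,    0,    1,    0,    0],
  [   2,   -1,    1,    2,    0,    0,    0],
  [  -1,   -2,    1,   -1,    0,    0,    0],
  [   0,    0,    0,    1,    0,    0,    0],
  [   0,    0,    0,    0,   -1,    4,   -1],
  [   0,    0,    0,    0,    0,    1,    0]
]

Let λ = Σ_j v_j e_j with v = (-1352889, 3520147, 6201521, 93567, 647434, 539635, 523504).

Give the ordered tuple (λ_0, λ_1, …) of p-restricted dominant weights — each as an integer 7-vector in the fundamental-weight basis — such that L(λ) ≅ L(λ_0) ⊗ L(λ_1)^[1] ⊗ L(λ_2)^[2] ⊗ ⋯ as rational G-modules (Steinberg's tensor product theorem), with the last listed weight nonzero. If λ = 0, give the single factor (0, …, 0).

ω-coordinates c = M·v, v = (-1352889, 3520147, 6201521, 93567, 647434, 539635, 523504):
  c_1 = (0)·(-1352889) + 2·3520147 + (-1)·(6201521) + 0·93567 + 0·647434 + 0·539635 + 0·523504 = 838773
  c_2 = (0)·(-1352889) + 0·3520147 + 0·6201521 + 0·93567 + 1·647434 + 0·539635 + 0·523504 = 647434
  c_3 = (2)·(-1352889) + (-1)·(3520147) + 1·6201521 + 2·93567 + 0·647434 + 0·539635 + 0·523504 = 162730
  c_4 = (-1)·(-1352889) + (-2)·(3520147) + 1·6201521 + (-1)·(93567) + 0·647434 + 0·539635 + 0·523504 = 420549
  c_5 = (0)·(-1352889) + 0·3520147 + 0·6201521 + 1·93567 + 0·647434 + 0·539635 + 0·523504 = 93567
  c_6 = (0)·(-1352889) + 0·3520147 + 0·6201521 + 0·93567 + (-1)·(647434) + 4·539635 + (-1)·(523504) = 987602
  c_7 = (0)·(-1352889) + 0·3520147 + 0·6201521 + 0·93567 + 0·647434 + 1·539635 + 0·523504 = 539635
Base-17 expansion of each c_i:
  c_1 = 838773 = 10·17^0 + 5·17^1 + 12·17^2 + 0·17^3 + 10·17^4
  c_2 = 647434 = 6·17^0 + 4·17^1 + 13·17^2 + 12·17^3 + 7·17^4
  c_3 = 162730 = 6·17^0 + 1·17^1 + 2·17^2 + 16·17^3 + 1·17^4
  c_4 = 420549 = 3·17^0 + 3·17^1 + 10·17^2 + 0·17^3 + 5·17^4
  c_5 = 93567 = 16·17^0 + 12·17^1 + 0·17^2 + 2·17^3 + 1·17^4
  c_6 = 987602 = 4·17^0 + 5·17^1 + 0·17^2 + 14·17^3 + 11·17^4
  c_7 = 539635 = 4·17^0 + 4·17^1 + 14·17^2 + 7·17^3 + 6·17^4
λ_0 = (10, 6, 6, 3, 16, 4, 4)
λ_1 = (5, 4, 1, 3, 12, 5, 4)
λ_2 = (12, 13, 2, 10, 0, 0, 14)
λ_3 = (0, 12, 16, 0, 2, 14, 7)
λ_4 = (10, 7, 1, 5, 1, 11, 6)

((10, 6, 6, 3, 16, 4, 4), (5, 4, 1, 3, 12, 5, 4), (12, 13, 2, 10, 0, 0, 14), (0, 12, 16, 0, 2, 14, 7), (10, 7, 1, 5, 1, 11, 6))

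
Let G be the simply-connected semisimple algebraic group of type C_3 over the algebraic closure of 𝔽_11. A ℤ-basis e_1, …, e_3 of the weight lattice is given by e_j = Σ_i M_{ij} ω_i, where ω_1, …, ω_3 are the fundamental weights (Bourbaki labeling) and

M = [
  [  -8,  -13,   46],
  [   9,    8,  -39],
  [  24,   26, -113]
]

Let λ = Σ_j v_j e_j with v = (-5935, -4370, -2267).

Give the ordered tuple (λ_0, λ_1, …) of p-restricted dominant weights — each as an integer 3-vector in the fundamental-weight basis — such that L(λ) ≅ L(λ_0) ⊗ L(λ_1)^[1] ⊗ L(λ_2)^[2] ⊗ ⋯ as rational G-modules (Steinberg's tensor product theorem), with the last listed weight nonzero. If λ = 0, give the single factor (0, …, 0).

Converting to the ω-basis (c_i = row i of M dotted with v = (-5935, -4370, -2267)):
  c_1 = -8*-5935 + -13*-4370 + 46*-2267 = 8
  c_2 = 9*-5935 + 8*-4370 + -39*-2267 = 38
  c_3 = 24*-5935 + 26*-4370 + -113*-2267 = 111
Expand coordinatewise in base 11:
  c_1 = 8 = 8·11^0
  c_2 = 38 = 5·11^0 + 3·11^1
  c_3 = 111 = 1·11^0 + 10·11^1
p-restricted factor λ_0 = (8, 5, 1)
p-restricted factor λ_1 = (0, 3, 10)

((8, 5, 1), (0, 3, 10))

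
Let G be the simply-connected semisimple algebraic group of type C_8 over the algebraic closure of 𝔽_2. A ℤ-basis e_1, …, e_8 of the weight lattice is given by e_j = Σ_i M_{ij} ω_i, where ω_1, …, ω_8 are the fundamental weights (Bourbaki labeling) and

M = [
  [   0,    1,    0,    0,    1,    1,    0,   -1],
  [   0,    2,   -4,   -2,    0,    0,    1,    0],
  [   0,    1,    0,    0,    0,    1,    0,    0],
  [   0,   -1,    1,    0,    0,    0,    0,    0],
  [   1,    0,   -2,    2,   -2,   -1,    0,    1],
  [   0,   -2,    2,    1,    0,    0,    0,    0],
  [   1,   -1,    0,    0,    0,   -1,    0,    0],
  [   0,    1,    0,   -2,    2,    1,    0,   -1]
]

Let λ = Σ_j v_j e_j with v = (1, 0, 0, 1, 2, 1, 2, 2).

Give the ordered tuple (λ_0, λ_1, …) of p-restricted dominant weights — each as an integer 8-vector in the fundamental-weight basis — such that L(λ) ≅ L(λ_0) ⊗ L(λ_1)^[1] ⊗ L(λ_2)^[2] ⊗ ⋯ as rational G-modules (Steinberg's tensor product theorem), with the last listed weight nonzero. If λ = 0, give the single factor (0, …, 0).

Change of basis e → ω: c = M·v where v = (1, 0, 0, 1, 2, 1, 2, 2):
  c_1 = 0·1 + 1·0 + 0·0 + 0·1 + 1·2 + 1·1 + 0·2 + (-1)·(2) = 1
  c_2 = 0·1 + 2·0 + (-4)·(0) + (-2)·(1) + 0·2 + 0·1 + 1·2 + 0·2 = 0
  c_3 = 0·1 + 1·0 + 0·0 + 0·1 + 0·2 + 1·1 + 0·2 + 0·2 = 1
  c_4 = 0·1 + (-1)·(0) + 1·0 + 0·1 + 0·2 + 0·1 + 0·2 + 0·2 = 0
  c_5 = 1·1 + 0·0 + (-2)·(0) + 2·1 + (-2)·(2) + (-1)·(1) + 0·2 + 1·2 = 0
  c_6 = 0·1 + (-2)·(0) + 2·0 + 1·1 + 0·2 + 0·1 + 0·2 + 0·2 = 1
  c_7 = 1·1 + (-1)·(0) + 0·0 + 0·1 + 0·2 + (-1)·(1) + 0·2 + 0·2 = 0
  c_8 = 0·1 + 1·0 + 0·0 + (-2)·(1) + 2·2 + 1·1 + 0·2 + (-1)·(2) = 1
p = 2; digits c_i = Σ_j d_{ij}·2^j, 0 ≤ d_{ij} < 2:
  c_1 = 1 = 1·2^0
  c_2 = 0
  c_3 = 1 = 1·2^0
  c_4 = 0
  c_5 = 0
  c_6 = 1 = 1·2^0
  c_7 = 0
  c_8 = 1 = 1·2^0
Factor λ_0 = (1, 0, 1, 0, 0, 1, 0, 1)

((1, 0, 1, 0, 0, 1, 0, 1),)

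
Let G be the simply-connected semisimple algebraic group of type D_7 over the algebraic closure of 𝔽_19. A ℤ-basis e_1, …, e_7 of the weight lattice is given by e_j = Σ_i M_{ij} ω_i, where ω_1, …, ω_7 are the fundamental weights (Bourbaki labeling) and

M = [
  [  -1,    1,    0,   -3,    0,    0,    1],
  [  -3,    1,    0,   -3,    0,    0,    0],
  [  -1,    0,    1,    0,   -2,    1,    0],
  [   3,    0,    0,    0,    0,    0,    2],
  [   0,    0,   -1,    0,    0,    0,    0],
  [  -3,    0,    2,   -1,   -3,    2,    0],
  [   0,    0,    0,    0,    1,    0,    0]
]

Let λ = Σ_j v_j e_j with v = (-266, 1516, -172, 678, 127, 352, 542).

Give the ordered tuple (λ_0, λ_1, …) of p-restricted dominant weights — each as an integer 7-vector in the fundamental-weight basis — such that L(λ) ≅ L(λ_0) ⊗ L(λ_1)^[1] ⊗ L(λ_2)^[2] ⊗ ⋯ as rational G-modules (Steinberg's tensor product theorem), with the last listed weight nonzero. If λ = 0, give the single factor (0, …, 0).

Compute c_i = Σ_j M_{ij} v_j with v = (-266, 1516, -172, 678, 127, 352, 542):
  c_1 = (-1)·(-266) + 1·1516 + (0)·(-172) + (-3)·(678) + 0·127 + 0·352 + 1·542 = 290
  c_2 = (-3)·(-266) + 1·1516 + (0)·(-172) + (-3)·(678) + 0·127 + 0·352 + 0·542 = 280
  c_3 = (-1)·(-266) + 0·1516 + (1)·(-172) + 0·678 + (-2)·(127) + 1·352 + 0·542 = 192
  c_4 = (3)·(-266) + 0·1516 + (0)·(-172) + 0·678 + 0·127 + 0·352 + 2·542 = 286
  c_5 = (0)·(-266) + 0·1516 + (-1)·(-172) + 0·678 + 0·127 + 0·352 + 0·542 = 172
  c_6 = (-3)·(-266) + 0·1516 + (2)·(-172) + (-1)·(678) + (-3)·(127) + 2·352 + 0·542 = 99
  c_7 = (0)·(-266) + 0·1516 + (0)·(-172) + 0·678 + 1·127 + 0·352 + 0·542 = 127
Writing each c_i in base p = 19:
  c_1 = 290 = 5·19^0 + 15·19^1
  c_2 = 280 = 14·19^0 + 14·19^1
  c_3 = 192 = 2·19^0 + 10·19^1
  c_4 = 286 = 1·19^0 + 15·19^1
  c_5 = 172 = 1·19^0 + 9·19^1
  c_6 = 99 = 4·19^0 + 5·19^1
  c_7 = 127 = 13·19^0 + 6·19^1
Factor λ_0 = (5, 14, 2, 1, 1, 4, 13)
Factor λ_1 = (15, 14, 10, 15, 9, 5, 6)

((5, 14, 2, 1, 1, 4, 13), (15, 14, 10, 15, 9, 5, 6))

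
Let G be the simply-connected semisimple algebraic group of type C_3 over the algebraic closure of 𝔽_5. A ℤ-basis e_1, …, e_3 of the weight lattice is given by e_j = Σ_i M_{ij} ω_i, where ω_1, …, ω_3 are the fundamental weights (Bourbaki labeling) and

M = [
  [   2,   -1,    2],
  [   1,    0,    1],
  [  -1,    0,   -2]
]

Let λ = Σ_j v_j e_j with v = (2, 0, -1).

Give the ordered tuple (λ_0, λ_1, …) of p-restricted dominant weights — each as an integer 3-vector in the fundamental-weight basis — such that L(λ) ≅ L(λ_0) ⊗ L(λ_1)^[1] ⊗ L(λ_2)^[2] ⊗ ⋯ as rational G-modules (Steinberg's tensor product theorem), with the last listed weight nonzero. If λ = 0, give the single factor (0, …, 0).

In the fundamental-weight basis, λ has coordinates c = M·v (v = (2, 0, -1)):
  c_1 = 2*2 + -1*0 + 2*-1 = 2
  c_2 = 1*2 + 0*0 + 1*-1 = 1
  c_3 = -1*2 + 0*0 + -2*-1 = 0
Base-5 expansion of each c_i:
  c_1 = 2 = 2·5^0
  c_2 = 1 = 1·5^0
  c_3 = 0
p-restricted factor λ_0 = (2, 1, 0)

((2, 1, 0),)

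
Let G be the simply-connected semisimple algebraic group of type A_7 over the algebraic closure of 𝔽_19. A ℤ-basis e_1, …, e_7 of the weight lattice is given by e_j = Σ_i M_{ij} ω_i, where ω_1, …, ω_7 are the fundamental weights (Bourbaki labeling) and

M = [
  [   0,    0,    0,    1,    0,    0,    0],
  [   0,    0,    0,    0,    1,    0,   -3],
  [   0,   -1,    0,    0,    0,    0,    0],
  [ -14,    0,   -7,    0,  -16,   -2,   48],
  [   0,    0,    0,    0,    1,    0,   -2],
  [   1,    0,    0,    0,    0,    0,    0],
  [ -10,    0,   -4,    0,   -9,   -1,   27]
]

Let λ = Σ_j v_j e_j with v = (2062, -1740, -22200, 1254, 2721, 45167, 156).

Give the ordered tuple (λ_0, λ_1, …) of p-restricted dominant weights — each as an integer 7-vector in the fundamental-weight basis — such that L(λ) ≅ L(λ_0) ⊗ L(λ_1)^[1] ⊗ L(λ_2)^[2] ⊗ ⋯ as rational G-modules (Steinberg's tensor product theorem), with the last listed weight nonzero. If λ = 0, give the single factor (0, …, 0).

((0, 11, 11, 17, 15, 10, 0), (9, 4, 15, 7, 12, 13, 11), (3, 6, 4, 0, 6, 5, 7))

ω-coordinates c = M·v, v = (2062, -1740, -22200, 1254, 2721, 45167, 156):
  c_1 = 0*2062 + 0*-1740 + 0*-22200 + 1*1254 + 0*2721 + 0*45167 + 0*156 = 1254
  c_2 = 0*2062 + 0*-1740 + 0*-22200 + 0*1254 + 1*2721 + 0*45167 + -3*156 = 2253
  c_3 = 0*2062 + -1*-1740 + 0*-22200 + 0*1254 + 0*2721 + 0*45167 + 0*156 = 1740
  c_4 = -14*2062 + 0*-1740 + -7*-22200 + 0*1254 + -16*2721 + -2*45167 + 48*156 = 150
  c_5 = 0*2062 + 0*-1740 + 0*-22200 + 0*1254 + 1*2721 + 0*45167 + -2*156 = 2409
  c_6 = 1*2062 + 0*-1740 + 0*-22200 + 0*1254 + 0*2721 + 0*45167 + 0*156 = 2062
  c_7 = -10*2062 + 0*-1740 + -4*-22200 + 0*1254 + -9*2721 + -1*45167 + 27*156 = 2736
Writing each c_i in base p = 19:
  c_1 = 1254 = 0·19^0 + 9·19^1 + 3·19^2
  c_2 = 2253 = 11·19^0 + 4·19^1 + 6·19^2
  c_3 = 1740 = 11·19^0 + 15·19^1 + 4·19^2
  c_4 = 150 = 17·19^0 + 7·19^1
  c_5 = 2409 = 15·19^0 + 12·19^1 + 6·19^2
  c_6 = 2062 = 10·19^0 + 13·19^1 + 5·19^2
  c_7 = 2736 = 0·19^0 + 11·19^1 + 7·19^2
Factor λ_0 = (0, 11, 11, 17, 15, 10, 0)
Factor λ_1 = (9, 4, 15, 7, 12, 13, 11)
Factor λ_2 = (3, 6, 4, 0, 6, 5, 7)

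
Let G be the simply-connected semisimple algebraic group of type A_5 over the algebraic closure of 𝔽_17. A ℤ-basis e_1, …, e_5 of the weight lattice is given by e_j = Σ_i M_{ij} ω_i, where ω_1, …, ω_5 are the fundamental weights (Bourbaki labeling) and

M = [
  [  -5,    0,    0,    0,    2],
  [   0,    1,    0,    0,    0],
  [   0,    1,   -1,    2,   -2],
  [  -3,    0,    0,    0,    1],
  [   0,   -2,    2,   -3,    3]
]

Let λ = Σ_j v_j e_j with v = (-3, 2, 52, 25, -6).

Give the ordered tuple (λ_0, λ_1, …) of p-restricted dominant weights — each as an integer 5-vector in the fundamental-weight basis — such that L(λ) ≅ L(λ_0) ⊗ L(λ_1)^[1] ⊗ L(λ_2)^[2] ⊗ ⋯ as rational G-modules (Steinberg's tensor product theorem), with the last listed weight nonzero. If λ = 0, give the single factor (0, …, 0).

((3, 2, 12, 3, 7),)

Compute c_i = Σ_j M_{ij} v_j with v = (-3, 2, 52, 25, -6):
  c_1 = -5*-3 + 0*2 + 0*52 + 0*25 + 2*-6 = 3
  c_2 = 0*-3 + 1*2 + 0*52 + 0*25 + 0*-6 = 2
  c_3 = 0*-3 + 1*2 + -1*52 + 2*25 + -2*-6 = 12
  c_4 = -3*-3 + 0*2 + 0*52 + 0*25 + 1*-6 = 3
  c_5 = 0*-3 + -2*2 + 2*52 + -3*25 + 3*-6 = 7
p = 17; digits c_i = Σ_j d_{ij}·17^j, 0 ≤ d_{ij} < 17:
  c_1 = 3 = 3·17^0
  c_2 = 2 = 2·17^0
  c_3 = 12 = 12·17^0
  c_4 = 3 = 3·17^0
  c_5 = 7 = 7·17^0
p-restricted factor λ_0 = (3, 2, 12, 3, 7)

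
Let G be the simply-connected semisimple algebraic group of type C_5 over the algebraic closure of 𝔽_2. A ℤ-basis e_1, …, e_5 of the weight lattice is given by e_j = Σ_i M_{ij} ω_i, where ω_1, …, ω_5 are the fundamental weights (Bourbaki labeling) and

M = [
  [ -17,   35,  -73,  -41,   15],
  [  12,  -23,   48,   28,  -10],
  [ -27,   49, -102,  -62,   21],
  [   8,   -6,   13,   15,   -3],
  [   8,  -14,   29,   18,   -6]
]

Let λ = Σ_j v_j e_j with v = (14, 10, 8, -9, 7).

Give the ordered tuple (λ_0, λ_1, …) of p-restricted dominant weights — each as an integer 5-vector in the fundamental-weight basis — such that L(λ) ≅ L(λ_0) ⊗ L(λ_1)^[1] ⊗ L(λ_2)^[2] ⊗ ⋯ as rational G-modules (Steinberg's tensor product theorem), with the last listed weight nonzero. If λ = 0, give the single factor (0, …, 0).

((0, 0, 1, 0, 0), (1, 0, 0, 0, 0))

Converting to the ω-basis (c_i = row i of M dotted with v = (14, 10, 8, -9, 7)):
  c_1 = (-17)·(14) + (35)·(10) + (-73)·(8) + (-41)·(-9) + (15)·(7) = 2
  c_2 = (12)·(14) + (-23)·(10) + (48)·(8) + (28)·(-9) + (-10)·(7) = 0
  c_3 = (-27)·(14) + (49)·(10) + (-102)·(8) + (-62)·(-9) + (21)·(7) = 1
  c_4 = (8)·(14) + (-6)·(10) + (13)·(8) + (15)·(-9) + (-3)·(7) = 0
  c_5 = (8)·(14) + (-14)·(10) + (29)·(8) + (18)·(-9) + (-6)·(7) = 0
p = 2; digits c_i = Σ_j d_{ij}·2^j, 0 ≤ d_{ij} < 2:
  c_1 = 2 = 0·2^0 + 1·2^1
  c_2 = 0
  c_3 = 1 = 1·2^0
  c_4 = 0
  c_5 = 0
p-restricted factor λ_0 = (0, 0, 1, 0, 0)
p-restricted factor λ_1 = (1, 0, 0, 0, 0)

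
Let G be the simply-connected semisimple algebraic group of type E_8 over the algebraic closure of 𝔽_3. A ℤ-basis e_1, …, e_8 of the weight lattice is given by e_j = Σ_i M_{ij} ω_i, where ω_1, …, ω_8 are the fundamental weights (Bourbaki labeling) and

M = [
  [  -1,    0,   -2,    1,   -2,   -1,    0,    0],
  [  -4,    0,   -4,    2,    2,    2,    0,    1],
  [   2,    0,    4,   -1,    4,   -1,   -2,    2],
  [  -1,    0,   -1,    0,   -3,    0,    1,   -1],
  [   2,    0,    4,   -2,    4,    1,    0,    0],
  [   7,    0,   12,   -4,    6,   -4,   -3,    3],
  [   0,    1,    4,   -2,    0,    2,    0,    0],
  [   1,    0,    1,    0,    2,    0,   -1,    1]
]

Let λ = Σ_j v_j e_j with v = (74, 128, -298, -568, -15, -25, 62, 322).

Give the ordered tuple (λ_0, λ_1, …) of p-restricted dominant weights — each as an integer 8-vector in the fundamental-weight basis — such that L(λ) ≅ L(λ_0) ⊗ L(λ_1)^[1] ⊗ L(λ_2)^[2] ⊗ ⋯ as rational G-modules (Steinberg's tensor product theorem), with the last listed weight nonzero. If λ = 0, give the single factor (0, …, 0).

Compute c_i = Σ_j M_{ij} v_j with v = (74, 128, -298, -568, -15, -25, 62, 322):
  c_1 = (-1)·(74) + 0·128 + (-2)·(-298) + (1)·(-568) + (-2)·(-15) + (-1)·(-25) + 0·62 + 0·322 = 9
  c_2 = (-4)·(74) + 0·128 + (-4)·(-298) + (2)·(-568) + (2)·(-15) + (2)·(-25) + 0·62 + 1·322 = 2
  c_3 = 2·74 + 0·128 + (4)·(-298) + (-1)·(-568) + (4)·(-15) + (-1)·(-25) + (-2)·(62) + 2·322 = 9
  c_4 = (-1)·(74) + 0·128 + (-1)·(-298) + (0)·(-568) + (-3)·(-15) + (0)·(-25) + 1·62 + (-1)·(322) = 9
  c_5 = 2·74 + 0·128 + (4)·(-298) + (-2)·(-568) + (4)·(-15) + (1)·(-25) + 0·62 + 0·322 = 7
  c_6 = 7·74 + 0·128 + (12)·(-298) + (-4)·(-568) + (6)·(-15) + (-4)·(-25) + (-3)·(62) + 3·322 = 4
  c_7 = 0·74 + 1·128 + (4)·(-298) + (-2)·(-568) + (0)·(-15) + (2)·(-25) + 0·62 + 0·322 = 22
  c_8 = 1·74 + 0·128 + (1)·(-298) + (0)·(-568) + (2)·(-15) + (0)·(-25) + (-1)·(62) + 1·322 = 6
Writing each c_i in base p = 3:
  c_1 = 9 = 0·3^0 + 0·3^1 + 1·3^2
  c_2 = 2 = 2·3^0
  c_3 = 9 = 0·3^0 + 0·3^1 + 1·3^2
  c_4 = 9 = 0·3^0 + 0·3^1 + 1·3^2
  c_5 = 7 = 1·3^0 + 2·3^1
  c_6 = 4 = 1·3^0 + 1·3^1
  c_7 = 22 = 1·3^0 + 1·3^1 + 2·3^2
  c_8 = 6 = 0·3^0 + 2·3^1
λ_0 = (0, 2, 0, 0, 1, 1, 1, 0)
λ_1 = (0, 0, 0, 0, 2, 1, 1, 2)
λ_2 = (1, 0, 1, 1, 0, 0, 2, 0)

((0, 2, 0, 0, 1, 1, 1, 0), (0, 0, 0, 0, 2, 1, 1, 2), (1, 0, 1, 1, 0, 0, 2, 0))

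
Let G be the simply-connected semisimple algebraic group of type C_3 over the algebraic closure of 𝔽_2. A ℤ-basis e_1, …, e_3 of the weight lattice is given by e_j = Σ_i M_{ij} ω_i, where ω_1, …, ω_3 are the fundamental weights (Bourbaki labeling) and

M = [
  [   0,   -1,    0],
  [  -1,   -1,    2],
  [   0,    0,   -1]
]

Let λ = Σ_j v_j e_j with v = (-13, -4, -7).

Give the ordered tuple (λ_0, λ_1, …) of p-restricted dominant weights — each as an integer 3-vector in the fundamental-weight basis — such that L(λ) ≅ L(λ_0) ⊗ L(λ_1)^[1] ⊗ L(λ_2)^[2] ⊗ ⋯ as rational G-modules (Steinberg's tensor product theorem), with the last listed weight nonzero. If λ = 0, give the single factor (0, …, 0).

Converting to the ω-basis (c_i = row i of M dotted with v = (-13, -4, -7)):
  c_1 = (0)·(-13) + (-1)·(-4) + (0)·(-7) = 4
  c_2 = (-1)·(-13) + (-1)·(-4) + (2)·(-7) = 3
  c_3 = (0)·(-13) + (0)·(-4) + (-1)·(-7) = 7
Expand coordinatewise in base 2:
  c_1 = 4 = 0·2^0 + 0·2^1 + 1·2^2
  c_2 = 3 = 1·2^0 + 1·2^1
  c_3 = 7 = 1·2^0 + 1·2^1 + 1·2^2
Factor λ_0 = (0, 1, 1)
Factor λ_1 = (0, 1, 1)
Factor λ_2 = (1, 0, 1)

((0, 1, 1), (0, 1, 1), (1, 0, 1))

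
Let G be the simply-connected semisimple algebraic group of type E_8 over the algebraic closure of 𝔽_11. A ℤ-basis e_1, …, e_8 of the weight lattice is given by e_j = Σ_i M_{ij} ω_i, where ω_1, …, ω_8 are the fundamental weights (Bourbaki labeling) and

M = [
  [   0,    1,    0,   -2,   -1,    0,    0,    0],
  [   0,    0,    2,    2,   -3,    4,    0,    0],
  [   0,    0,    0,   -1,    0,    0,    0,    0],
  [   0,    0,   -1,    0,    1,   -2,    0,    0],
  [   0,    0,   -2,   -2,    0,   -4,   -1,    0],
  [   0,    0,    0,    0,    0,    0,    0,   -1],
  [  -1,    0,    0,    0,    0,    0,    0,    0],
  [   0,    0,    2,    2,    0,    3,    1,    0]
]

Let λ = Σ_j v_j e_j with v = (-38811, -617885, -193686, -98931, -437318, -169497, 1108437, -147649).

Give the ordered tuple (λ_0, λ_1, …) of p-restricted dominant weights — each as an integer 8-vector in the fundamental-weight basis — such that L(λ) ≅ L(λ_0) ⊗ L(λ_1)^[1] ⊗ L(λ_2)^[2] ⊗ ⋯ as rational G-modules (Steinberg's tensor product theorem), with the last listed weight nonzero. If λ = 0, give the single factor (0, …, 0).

((3, 2, 8, 3, 4, 7, 3, 5), (10, 8, 6, 1, 2, 2, 8, 6), (10, 6, 3, 7, 3, 10, 1, 0), (1, 3, 8, 5, 6, 0, 7, 0), (1, 3, 6, 6, 10, 10, 2, 1))

ω-coordinates c = M·v, v = (-38811, -617885, -193686, -98931, -437318, -169497, 1108437, -147649):
  c_1 = 0*-38811 + 1*-617885 + 0*-193686 + -2*-98931 + -1*-437318 + 0*-169497 + 0*1108437 + 0*-147649 = 17295
  c_2 = 0*-38811 + 0*-617885 + 2*-193686 + 2*-98931 + -3*-437318 + 4*-169497 + 0*1108437 + 0*-147649 = 48732
  c_3 = 0*-38811 + 0*-617885 + 0*-193686 + -1*-98931 + 0*-437318 + 0*-169497 + 0*1108437 + 0*-147649 = 98931
  c_4 = 0*-38811 + 0*-617885 + -1*-193686 + 0*-98931 + 1*-437318 + -2*-169497 + 0*1108437 + 0*-147649 = 95362
  c_5 = 0*-38811 + 0*-617885 + -2*-193686 + -2*-98931 + 0*-437318 + -4*-169497 + -1*1108437 + 0*-147649 = 154785
  c_6 = 0*-38811 + 0*-617885 + 0*-193686 + 0*-98931 + 0*-437318 + 0*-169497 + 0*1108437 + -1*-147649 = 147649
  c_7 = -1*-38811 + 0*-617885 + 0*-193686 + 0*-98931 + 0*-437318 + 0*-169497 + 0*1108437 + 0*-147649 = 38811
  c_8 = 0*-38811 + 0*-617885 + 2*-193686 + 2*-98931 + 0*-437318 + 3*-169497 + 1*1108437 + 0*-147649 = 14712
Base-11 expansion of each c_i:
  c_1 = 17295 = 3·11^0 + 10·11^1 + 10·11^2 + 1·11^3 + 1·11^4
  c_2 = 48732 = 2·11^0 + 8·11^1 + 6·11^2 + 3·11^3 + 3·11^4
  c_3 = 98931 = 8·11^0 + 6·11^1 + 3·11^2 + 8·11^3 + 6·11^4
  c_4 = 95362 = 3·11^0 + 1·11^1 + 7·11^2 + 5·11^3 + 6·11^4
  c_5 = 154785 = 4·11^0 + 2·11^1 + 3·11^2 + 6·11^3 + 10·11^4
  c_6 = 147649 = 7·11^0 + 2·11^1 + 10·11^2 + 0·11^3 + 10·11^4
  c_7 = 38811 = 3·11^0 + 8·11^1 + 1·11^2 + 7·11^3 + 2·11^4
  c_8 = 14712 = 5·11^0 + 6·11^1 + 0·11^2 + 0·11^3 + 1·11^4
Factor λ_0 = (3, 2, 8, 3, 4, 7, 3, 5)
Factor λ_1 = (10, 8, 6, 1, 2, 2, 8, 6)
Factor λ_2 = (10, 6, 3, 7, 3, 10, 1, 0)
Factor λ_3 = (1, 3, 8, 5, 6, 0, 7, 0)
Factor λ_4 = (1, 3, 6, 6, 10, 10, 2, 1)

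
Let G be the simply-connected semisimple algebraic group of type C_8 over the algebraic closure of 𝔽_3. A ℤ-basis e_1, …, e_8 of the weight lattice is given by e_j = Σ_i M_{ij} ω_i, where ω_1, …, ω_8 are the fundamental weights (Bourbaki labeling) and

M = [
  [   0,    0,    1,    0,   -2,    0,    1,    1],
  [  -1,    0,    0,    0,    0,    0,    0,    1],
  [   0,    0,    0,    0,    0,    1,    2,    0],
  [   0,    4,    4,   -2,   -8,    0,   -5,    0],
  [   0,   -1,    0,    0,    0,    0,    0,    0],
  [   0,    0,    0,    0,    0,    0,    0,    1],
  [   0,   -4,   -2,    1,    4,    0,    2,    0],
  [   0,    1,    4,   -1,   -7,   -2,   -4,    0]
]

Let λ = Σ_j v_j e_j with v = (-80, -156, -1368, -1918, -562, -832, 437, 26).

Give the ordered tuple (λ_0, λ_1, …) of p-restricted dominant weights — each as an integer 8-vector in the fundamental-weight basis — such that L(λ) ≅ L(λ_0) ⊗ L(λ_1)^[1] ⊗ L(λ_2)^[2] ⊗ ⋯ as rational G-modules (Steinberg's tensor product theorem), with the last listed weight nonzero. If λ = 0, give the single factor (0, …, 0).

ω-coordinates c = M·v, v = (-80, -156, -1368, -1918, -562, -832, 437, 26):
  c_1 = (0)·(-80) + (0)·(-156) + (1)·(-1368) + (0)·(-1918) + (-2)·(-562) + (0)·(-832) + (1)·(437) + (1)·(26) = 219
  c_2 = (-1)·(-80) + (0)·(-156) + (0)·(-1368) + (0)·(-1918) + (0)·(-562) + (0)·(-832) + (0)·(437) + (1)·(26) = 106
  c_3 = (0)·(-80) + (0)·(-156) + (0)·(-1368) + (0)·(-1918) + (0)·(-562) + (1)·(-832) + (2)·(437) + (0)·(26) = 42
  c_4 = (0)·(-80) + (4)·(-156) + (4)·(-1368) + (-2)·(-1918) + (-8)·(-562) + (0)·(-832) + (-5)·(437) + (0)·(26) = 51
  c_5 = (0)·(-80) + (-1)·(-156) + (0)·(-1368) + (0)·(-1918) + (0)·(-562) + (0)·(-832) + (0)·(437) + (0)·(26) = 156
  c_6 = (0)·(-80) + (0)·(-156) + (0)·(-1368) + (0)·(-1918) + (0)·(-562) + (0)·(-832) + (0)·(437) + (1)·(26) = 26
  c_7 = (0)·(-80) + (-4)·(-156) + (-2)·(-1368) + (1)·(-1918) + (4)·(-562) + (0)·(-832) + (2)·(437) + (0)·(26) = 68
  c_8 = (0)·(-80) + (1)·(-156) + (4)·(-1368) + (-1)·(-1918) + (-7)·(-562) + (-2)·(-832) + (-4)·(437) + (0)·(26) = 140
Expand coordinatewise in base 3:
  c_1 = 219 = 0·3^0 + 1·3^1 + 0·3^2 + 2·3^3 + 2·3^4
  c_2 = 106 = 1·3^0 + 2·3^1 + 2·3^2 + 0·3^3 + 1·3^4
  c_3 = 42 = 0·3^0 + 2·3^1 + 1·3^2 + 1·3^3
  c_4 = 51 = 0·3^0 + 2·3^1 + 2·3^2 + 1·3^3
  c_5 = 156 = 0·3^0 + 1·3^1 + 2·3^2 + 2·3^3 + 1·3^4
  c_6 = 26 = 2·3^0 + 2·3^1 + 2·3^2
  c_7 = 68 = 2·3^0 + 1·3^1 + 1·3^2 + 2·3^3
  c_8 = 140 = 2·3^0 + 1·3^1 + 0·3^2 + 2·3^3 + 1·3^4
p-restricted factor λ_0 = (0, 1, 0, 0, 0, 2, 2, 2)
p-restricted factor λ_1 = (1, 2, 2, 2, 1, 2, 1, 1)
p-restricted factor λ_2 = (0, 2, 1, 2, 2, 2, 1, 0)
p-restricted factor λ_3 = (2, 0, 1, 1, 2, 0, 2, 2)
p-restricted factor λ_4 = (2, 1, 0, 0, 1, 0, 0, 1)

((0, 1, 0, 0, 0, 2, 2, 2), (1, 2, 2, 2, 1, 2, 1, 1), (0, 2, 1, 2, 2, 2, 1, 0), (2, 0, 1, 1, 2, 0, 2, 2), (2, 1, 0, 0, 1, 0, 0, 1))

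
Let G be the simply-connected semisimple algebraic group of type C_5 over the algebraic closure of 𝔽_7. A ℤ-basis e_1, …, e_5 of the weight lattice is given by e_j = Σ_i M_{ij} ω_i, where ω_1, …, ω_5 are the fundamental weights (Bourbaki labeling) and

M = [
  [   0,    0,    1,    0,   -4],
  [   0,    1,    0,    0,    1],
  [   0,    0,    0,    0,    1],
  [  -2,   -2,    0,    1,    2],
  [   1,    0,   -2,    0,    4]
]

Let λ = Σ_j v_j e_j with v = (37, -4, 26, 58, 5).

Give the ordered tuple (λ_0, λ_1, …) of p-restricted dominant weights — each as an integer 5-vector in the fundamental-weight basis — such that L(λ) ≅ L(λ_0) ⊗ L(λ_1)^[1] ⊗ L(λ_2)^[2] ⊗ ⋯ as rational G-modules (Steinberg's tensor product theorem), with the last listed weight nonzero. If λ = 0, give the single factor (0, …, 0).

((6, 1, 5, 2, 5),)

Change of basis e → ω: c = M·v where v = (37, -4, 26, 58, 5):
  c_1 = 0*37 + 0*-4 + 1*26 + 0*58 + -4*5 = 6
  c_2 = 0*37 + 1*-4 + 0*26 + 0*58 + 1*5 = 1
  c_3 = 0*37 + 0*-4 + 0*26 + 0*58 + 1*5 = 5
  c_4 = -2*37 + -2*-4 + 0*26 + 1*58 + 2*5 = 2
  c_5 = 1*37 + 0*-4 + -2*26 + 0*58 + 4*5 = 5
Writing each c_i in base p = 7:
  c_1 = 6 = 6·7^0
  c_2 = 1 = 1·7^0
  c_3 = 5 = 5·7^0
  c_4 = 2 = 2·7^0
  c_5 = 5 = 5·7^0
Factor λ_0 = (6, 1, 5, 2, 5)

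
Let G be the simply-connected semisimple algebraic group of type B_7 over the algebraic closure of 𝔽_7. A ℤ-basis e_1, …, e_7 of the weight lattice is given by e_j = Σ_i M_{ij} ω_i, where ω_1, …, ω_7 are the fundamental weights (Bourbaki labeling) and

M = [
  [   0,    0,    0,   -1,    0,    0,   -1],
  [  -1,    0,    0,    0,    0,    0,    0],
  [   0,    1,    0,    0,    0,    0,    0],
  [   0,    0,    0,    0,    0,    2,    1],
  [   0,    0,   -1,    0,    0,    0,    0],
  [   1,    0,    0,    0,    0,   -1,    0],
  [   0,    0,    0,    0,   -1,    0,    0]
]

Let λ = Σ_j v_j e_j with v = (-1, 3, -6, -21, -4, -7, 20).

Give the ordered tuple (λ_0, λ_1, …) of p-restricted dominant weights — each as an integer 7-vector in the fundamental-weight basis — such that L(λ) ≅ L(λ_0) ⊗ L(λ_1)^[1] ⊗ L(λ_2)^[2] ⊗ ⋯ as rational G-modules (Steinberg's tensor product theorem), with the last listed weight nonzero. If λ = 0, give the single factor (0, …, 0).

((1, 1, 3, 6, 6, 6, 4),)

Change of basis e → ω: c = M·v where v = (-1, 3, -6, -21, -4, -7, 20):
  c_1 = (0)·(-1) + 0·3 + (0)·(-6) + (-1)·(-21) + (0)·(-4) + (0)·(-7) + (-1)·(20) = 1
  c_2 = (-1)·(-1) + 0·3 + (0)·(-6) + (0)·(-21) + (0)·(-4) + (0)·(-7) + 0·20 = 1
  c_3 = (0)·(-1) + 1·3 + (0)·(-6) + (0)·(-21) + (0)·(-4) + (0)·(-7) + 0·20 = 3
  c_4 = (0)·(-1) + 0·3 + (0)·(-6) + (0)·(-21) + (0)·(-4) + (2)·(-7) + 1·20 = 6
  c_5 = (0)·(-1) + 0·3 + (-1)·(-6) + (0)·(-21) + (0)·(-4) + (0)·(-7) + 0·20 = 6
  c_6 = (1)·(-1) + 0·3 + (0)·(-6) + (0)·(-21) + (0)·(-4) + (-1)·(-7) + 0·20 = 6
  c_7 = (0)·(-1) + 0·3 + (0)·(-6) + (0)·(-21) + (-1)·(-4) + (0)·(-7) + 0·20 = 4
Base-7 expansion of each c_i:
  c_1 = 1 = 1·7^0
  c_2 = 1 = 1·7^0
  c_3 = 3 = 3·7^0
  c_4 = 6 = 6·7^0
  c_5 = 6 = 6·7^0
  c_6 = 6 = 6·7^0
  c_7 = 4 = 4·7^0
p-restricted factor λ_0 = (1, 1, 3, 6, 6, 6, 4)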